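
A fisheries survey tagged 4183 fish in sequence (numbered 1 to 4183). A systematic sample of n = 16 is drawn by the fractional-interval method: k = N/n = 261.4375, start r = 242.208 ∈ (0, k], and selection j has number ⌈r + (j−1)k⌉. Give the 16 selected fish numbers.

j=1: r + 0k = 242.208 → ⌈·⌉ = 243
j=2: r + 1k = 503.6455 → ⌈·⌉ = 504
j=3: r + 2k = 765.083 → ⌈·⌉ = 766
j=4: r + 3k = 1026.5205 → ⌈·⌉ = 1027
j=5: r + 4k = 1287.958 → ⌈·⌉ = 1288
j=6: r + 5k = 1549.3955 → ⌈·⌉ = 1550
j=7: r + 6k = 1810.833 → ⌈·⌉ = 1811
j=8: r + 7k = 2072.2705 → ⌈·⌉ = 2073
j=9: r + 8k = 2333.708 → ⌈·⌉ = 2334
j=10: r + 9k = 2595.1455 → ⌈·⌉ = 2596
j=11: r + 10k = 2856.583 → ⌈·⌉ = 2857
j=12: r + 11k = 3118.0205 → ⌈·⌉ = 3119
j=13: r + 12k = 3379.458 → ⌈·⌉ = 3380
j=14: r + 13k = 3640.8955 → ⌈·⌉ = 3641
j=15: r + 14k = 3902.333 → ⌈·⌉ = 3903
j=16: r + 15k = 4163.7705 → ⌈·⌉ = 4164

243, 504, 766, 1027, 1288, 1550, 1811, 2073, 2334, 2596, 2857, 3119, 3380, 3641, 3903, 4164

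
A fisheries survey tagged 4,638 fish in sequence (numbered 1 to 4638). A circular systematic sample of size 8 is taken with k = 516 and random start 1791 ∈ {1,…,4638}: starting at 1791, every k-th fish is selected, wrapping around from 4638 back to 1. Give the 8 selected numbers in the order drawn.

1791, 2307, 2823, 3339, 3855, 4371, 249, 765

Selection 1: 1791
Selection 2: 1791 + 516 = 2307
Selection 3: 2307 + 516 = 2823
Selection 4: 2823 + 516 = 3339
Selection 5: 3339 + 516 = 3855
Selection 6: 3855 + 516 = 4371
Selection 7: 4371 + 516 = 4887 → 4887 − 4638 = 249
Selection 8: 249 + 516 = 765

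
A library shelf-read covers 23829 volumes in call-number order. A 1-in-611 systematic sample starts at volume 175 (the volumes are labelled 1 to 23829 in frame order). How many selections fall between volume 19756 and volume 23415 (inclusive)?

6

k = 611
First selection ≥ 19756: 175 + ⌈(19756−175)/611⌉·611 = 175 + 33×611 = 20338
Last selection ≤ 23415: 175 + ⌊(23415−175)/611⌋·611 = 175 + 38×611 = 23393
Count = 38 − 33 + 1 = 6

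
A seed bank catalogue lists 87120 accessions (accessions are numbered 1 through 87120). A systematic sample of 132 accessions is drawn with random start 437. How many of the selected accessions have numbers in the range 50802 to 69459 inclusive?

k = 87120/132 = 660
First selection ≥ 50802: 437 + ⌈(50802−437)/660⌉·660 = 437 + 77×660 = 51257
Last selection ≤ 69459: 437 + ⌊(69459−437)/660⌋·660 = 437 + 104×660 = 69077
Count = 104 − 77 + 1 = 28

28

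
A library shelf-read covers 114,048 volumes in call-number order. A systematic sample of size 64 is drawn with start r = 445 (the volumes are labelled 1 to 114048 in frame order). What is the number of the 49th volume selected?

k = 114048/64 = 1782
49th selection = r + (49−1)·k = 445 + 48×1782 = 445 + 85536 = 85981

85981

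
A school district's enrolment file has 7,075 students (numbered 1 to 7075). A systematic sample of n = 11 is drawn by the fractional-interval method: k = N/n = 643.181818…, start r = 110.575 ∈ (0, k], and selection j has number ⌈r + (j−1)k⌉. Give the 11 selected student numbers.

j=1: r + 0k = 110.575 → ⌈·⌉ = 111
j=2: r + 1k = 753.756818… → ⌈·⌉ = 754
j=3: r + 2k = 1396.938636… → ⌈·⌉ = 1397
j=4: r + 3k = 2040.120454… → ⌈·⌉ = 2041
j=5: r + 4k = 2683.302272… → ⌈·⌉ = 2684
j=6: r + 5k = 3326.484090… → ⌈·⌉ = 3327
j=7: r + 6k = 3969.665909… → ⌈·⌉ = 3970
j=8: r + 7k = 4612.847727… → ⌈·⌉ = 4613
j=9: r + 8k = 5256.029545… → ⌈·⌉ = 5257
j=10: r + 9k = 5899.211363… → ⌈·⌉ = 5900
j=11: r + 10k = 6542.393181… → ⌈·⌉ = 6543

111, 754, 1397, 2041, 2684, 3327, 3970, 4613, 5257, 5900, 6543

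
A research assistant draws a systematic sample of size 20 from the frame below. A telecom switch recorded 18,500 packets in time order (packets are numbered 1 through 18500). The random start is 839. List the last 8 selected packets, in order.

k = N/n = 18500/20 = 925
13th selection = 839 + 12×925 = 11939
14th: 11939 + 925 = 12864
15th: 12864 + 925 = 13789
16th: 13789 + 925 = 14714
17th: 14714 + 925 = 15639
18th: 15639 + 925 = 16564
19th: 16564 + 925 = 17489
20th: 17489 + 925 = 18414

11939, 12864, 13789, 14714, 15639, 16564, 17489, 18414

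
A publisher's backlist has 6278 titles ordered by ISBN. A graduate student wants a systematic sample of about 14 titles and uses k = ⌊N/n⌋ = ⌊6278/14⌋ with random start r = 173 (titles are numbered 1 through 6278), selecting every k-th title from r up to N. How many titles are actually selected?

14

k = ⌊6278/14⌋ = 448
Achieved size = ⌊(6278 − 173)/448⌋ + 1 = ⌊6105/448⌋ + 1 = 13 + 1 = 14
(last selection: 173 + 13×448 = 5997 ≤ 6278; next would be 6445 > 6278)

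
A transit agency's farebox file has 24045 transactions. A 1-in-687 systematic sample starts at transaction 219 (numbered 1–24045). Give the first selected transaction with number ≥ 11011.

k = 687
Steps past start: ⌈(11011 − 219)/687⌉ = ⌈10792/687⌉ = 16
Selected transaction: 219 + 16×687 = 11211

11211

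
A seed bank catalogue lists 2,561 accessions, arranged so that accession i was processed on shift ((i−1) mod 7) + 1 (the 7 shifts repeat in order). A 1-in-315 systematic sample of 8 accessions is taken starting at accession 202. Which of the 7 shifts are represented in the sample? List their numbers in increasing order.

6

Consecutive selections differ by k = 315, so their shift numbers differ by 315 mod 7 = 0.
gcd(315, 7) = 7, so the sample visits 7/7 = 1 distinct residues mod 7.
Start 202 is shift 6; the shifts hit are 6.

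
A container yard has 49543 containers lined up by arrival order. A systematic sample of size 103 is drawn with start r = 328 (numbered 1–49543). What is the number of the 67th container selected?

32074

k = 49543/103 = 481
67th selection = r + (67−1)·k = 328 + 66×481 = 328 + 31746 = 32074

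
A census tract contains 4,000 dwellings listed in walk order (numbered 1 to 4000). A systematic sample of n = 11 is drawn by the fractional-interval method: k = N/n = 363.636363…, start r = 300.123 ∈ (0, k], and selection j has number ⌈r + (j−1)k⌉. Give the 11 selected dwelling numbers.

j=1: r + 0k = 300.123 → ⌈·⌉ = 301
j=2: r + 1k = 663.759363… → ⌈·⌉ = 664
j=3: r + 2k = 1027.395727… → ⌈·⌉ = 1028
j=4: r + 3k = 1391.032090… → ⌈·⌉ = 1392
j=5: r + 4k = 1754.668454… → ⌈·⌉ = 1755
j=6: r + 5k = 2118.304818… → ⌈·⌉ = 2119
j=7: r + 6k = 2481.941181… → ⌈·⌉ = 2482
j=8: r + 7k = 2845.577545… → ⌈·⌉ = 2846
j=9: r + 8k = 3209.213909… → ⌈·⌉ = 3210
j=10: r + 9k = 3572.850272… → ⌈·⌉ = 3573
j=11: r + 10k = 3936.486636… → ⌈·⌉ = 3937

301, 664, 1028, 1392, 1755, 2119, 2482, 2846, 3210, 3573, 3937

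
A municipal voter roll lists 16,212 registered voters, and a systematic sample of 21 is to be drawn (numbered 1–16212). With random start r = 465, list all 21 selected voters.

465, 1237, 2009, 2781, 3553, 4325, 5097, 5869, 6641, 7413, 8185, 8957, 9729, 10501, 11273, 12045, 12817, 13589, 14361, 15133, 15905

k = N/n = 16212/21 = 772
voter 1: 465
voter 2: 465 + 772 = 1237
voter 3: 1237 + 772 = 2009
voter 4: 2009 + 772 = 2781
voter 5: 2781 + 772 = 3553
voter 6: 3553 + 772 = 4325
voter 7: 4325 + 772 = 5097
voter 8: 5097 + 772 = 5869
voter 9: 5869 + 772 = 6641
voter 10: 6641 + 772 = 7413
voter 11: 7413 + 772 = 8185
voter 12: 8185 + 772 = 8957
voter 13: 8957 + 772 = 9729
voter 14: 9729 + 772 = 10501
voter 15: 10501 + 772 = 11273
voter 16: 11273 + 772 = 12045
voter 17: 12045 + 772 = 12817
voter 18: 12817 + 772 = 13589
voter 19: 13589 + 772 = 14361
voter 20: 14361 + 772 = 15133
voter 21: 15133 + 772 = 15905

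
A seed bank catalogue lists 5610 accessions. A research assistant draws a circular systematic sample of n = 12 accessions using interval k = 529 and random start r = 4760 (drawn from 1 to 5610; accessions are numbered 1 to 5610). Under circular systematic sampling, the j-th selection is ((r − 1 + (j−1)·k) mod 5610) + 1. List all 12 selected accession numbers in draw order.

4760, 5289, 208, 737, 1266, 1795, 2324, 2853, 3382, 3911, 4440, 4969

Selection 1: 4760
Selection 2: 4760 + 529 = 5289
Selection 3: 5289 + 529 = 5818 → 5818 − 5610 = 208
Selection 4: 208 + 529 = 737
Selection 5: 737 + 529 = 1266
Selection 6: 1266 + 529 = 1795
Selection 7: 1795 + 529 = 2324
Selection 8: 2324 + 529 = 2853
Selection 9: 2853 + 529 = 3382
Selection 10: 3382 + 529 = 3911
Selection 11: 3911 + 529 = 4440
Selection 12: 4440 + 529 = 4969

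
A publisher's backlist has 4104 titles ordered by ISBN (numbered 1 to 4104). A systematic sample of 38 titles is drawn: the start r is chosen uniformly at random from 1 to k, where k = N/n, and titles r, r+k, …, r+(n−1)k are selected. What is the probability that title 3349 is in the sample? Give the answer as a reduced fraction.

1/108

k = 4104/38 = 108.
Title 3349 is selected iff r ≡ 3349 (mod 108); exactly one such r in {1,…,108}.
Inclusion probability = 1/108.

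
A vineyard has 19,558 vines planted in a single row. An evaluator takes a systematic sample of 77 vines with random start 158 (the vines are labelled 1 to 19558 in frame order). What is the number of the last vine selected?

k = 19558/77 = 254
77th selection = r + (77−1)·k = 158 + 76×254 = 158 + 19304 = 19462

19462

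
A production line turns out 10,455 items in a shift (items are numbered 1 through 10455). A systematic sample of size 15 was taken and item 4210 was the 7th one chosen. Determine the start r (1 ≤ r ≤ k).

28

k = 10455/15 = 697
r = 4210 − (7−1)×697 = 4210 − 4182 = 28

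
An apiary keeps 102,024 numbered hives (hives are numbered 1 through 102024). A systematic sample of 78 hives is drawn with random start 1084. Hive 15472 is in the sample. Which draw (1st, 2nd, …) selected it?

12

k = 102024/78 = 1308
position = (15472 − 1084)/1308 + 1 = 14388/1308 + 1 = 11 + 1 = 12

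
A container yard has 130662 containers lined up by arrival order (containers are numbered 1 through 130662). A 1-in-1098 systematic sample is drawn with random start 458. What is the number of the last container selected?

k = 1098
119th selection = r + (119−1)·k = 458 + 118×1098 = 458 + 129564 = 130022

130022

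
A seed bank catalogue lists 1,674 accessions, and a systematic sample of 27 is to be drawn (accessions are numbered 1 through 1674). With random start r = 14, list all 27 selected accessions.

k = N/n = 1674/27 = 62
accession 1: 14
accession 2: 14 + 62 = 76
accession 3: 76 + 62 = 138
accession 4: 138 + 62 = 200
accession 5: 200 + 62 = 262
accession 6: 262 + 62 = 324
accession 7: 324 + 62 = 386
accession 8: 386 + 62 = 448
accession 9: 448 + 62 = 510
accession 10: 510 + 62 = 572
accession 11: 572 + 62 = 634
accession 12: 634 + 62 = 696
accession 13: 696 + 62 = 758
accession 14: 758 + 62 = 820
accession 15: 820 + 62 = 882
accession 16: 882 + 62 = 944
accession 17: 944 + 62 = 1006
accession 18: 1006 + 62 = 1068
accession 19: 1068 + 62 = 1130
accession 20: 1130 + 62 = 1192
accession 21: 1192 + 62 = 1254
accession 22: 1254 + 62 = 1316
accession 23: 1316 + 62 = 1378
accession 24: 1378 + 62 = 1440
accession 25: 1440 + 62 = 1502
accession 26: 1502 + 62 = 1564
accession 27: 1564 + 62 = 1626

14, 76, 138, 200, 262, 324, 386, 448, 510, 572, 634, 696, 758, 820, 882, 944, 1006, 1068, 1130, 1192, 1254, 1316, 1378, 1440, 1502, 1564, 1626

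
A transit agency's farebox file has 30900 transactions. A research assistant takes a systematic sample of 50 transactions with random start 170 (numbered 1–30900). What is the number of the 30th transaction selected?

k = 30900/50 = 618
30th selection = r + (30−1)·k = 170 + 29×618 = 170 + 17922 = 18092

18092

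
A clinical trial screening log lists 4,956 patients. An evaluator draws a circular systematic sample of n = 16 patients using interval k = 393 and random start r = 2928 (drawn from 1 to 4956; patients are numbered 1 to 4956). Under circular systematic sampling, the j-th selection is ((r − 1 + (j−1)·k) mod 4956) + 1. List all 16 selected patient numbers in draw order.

2928, 3321, 3714, 4107, 4500, 4893, 330, 723, 1116, 1509, 1902, 2295, 2688, 3081, 3474, 3867

Selection 1: 2928
Selection 2: 2928 + 393 = 3321
Selection 3: 3321 + 393 = 3714
Selection 4: 3714 + 393 = 4107
Selection 5: 4107 + 393 = 4500
Selection 6: 4500 + 393 = 4893
Selection 7: 4893 + 393 = 5286 → 5286 − 4956 = 330
Selection 8: 330 + 393 = 723
Selection 9: 723 + 393 = 1116
Selection 10: 1116 + 393 = 1509
Selection 11: 1509 + 393 = 1902
Selection 12: 1902 + 393 = 2295
Selection 13: 2295 + 393 = 2688
Selection 14: 2688 + 393 = 3081
Selection 15: 3081 + 393 = 3474
Selection 16: 3474 + 393 = 3867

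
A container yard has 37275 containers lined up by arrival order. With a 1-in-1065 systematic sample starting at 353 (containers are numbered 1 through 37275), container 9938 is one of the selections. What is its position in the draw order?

10

k = 1065
position = (9938 − 353)/1065 + 1 = 9585/1065 + 1 = 9 + 1 = 10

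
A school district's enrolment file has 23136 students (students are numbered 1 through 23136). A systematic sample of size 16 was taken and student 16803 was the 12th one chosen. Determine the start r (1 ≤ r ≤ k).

k = 23136/16 = 1446
r = 16803 − (12−1)×1446 = 16803 − 15906 = 897

897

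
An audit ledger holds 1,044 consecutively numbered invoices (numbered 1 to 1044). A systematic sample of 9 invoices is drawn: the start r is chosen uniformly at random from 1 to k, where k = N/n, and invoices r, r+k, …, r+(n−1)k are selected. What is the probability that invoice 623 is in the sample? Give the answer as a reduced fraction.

1/116

k = 1044/9 = 116.
Invoice 623 is selected iff r ≡ 623 (mod 116); exactly one such r in {1,…,116}.
Inclusion probability = 1/116.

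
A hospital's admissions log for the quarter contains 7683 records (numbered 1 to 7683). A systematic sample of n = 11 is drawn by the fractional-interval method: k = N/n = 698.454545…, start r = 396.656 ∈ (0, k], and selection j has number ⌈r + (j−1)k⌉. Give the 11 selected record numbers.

397, 1096, 1794, 2493, 3191, 3889, 4588, 5286, 5985, 6683, 7382

j=1: r + 0k = 396.656 → ⌈·⌉ = 397
j=2: r + 1k = 1095.110545… → ⌈·⌉ = 1096
j=3: r + 2k = 1793.565090… → ⌈·⌉ = 1794
j=4: r + 3k = 2492.019636… → ⌈·⌉ = 2493
j=5: r + 4k = 3190.474181… → ⌈·⌉ = 3191
j=6: r + 5k = 3888.928727… → ⌈·⌉ = 3889
j=7: r + 6k = 4587.383272… → ⌈·⌉ = 4588
j=8: r + 7k = 5285.837818… → ⌈·⌉ = 5286
j=9: r + 8k = 5984.292363… → ⌈·⌉ = 5985
j=10: r + 9k = 6682.746909… → ⌈·⌉ = 6683
j=11: r + 10k = 7381.201454… → ⌈·⌉ = 7382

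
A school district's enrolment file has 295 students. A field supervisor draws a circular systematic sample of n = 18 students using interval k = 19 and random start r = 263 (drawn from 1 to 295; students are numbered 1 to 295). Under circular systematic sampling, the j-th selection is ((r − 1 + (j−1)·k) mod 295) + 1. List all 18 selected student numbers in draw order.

263, 282, 6, 25, 44, 63, 82, 101, 120, 139, 158, 177, 196, 215, 234, 253, 272, 291

Selection 1: 263
Selection 2: 263 + 19 = 282
Selection 3: 282 + 19 = 301 → 301 − 295 = 6
Selection 4: 6 + 19 = 25
Selection 5: 25 + 19 = 44
Selection 6: 44 + 19 = 63
Selection 7: 63 + 19 = 82
Selection 8: 82 + 19 = 101
Selection 9: 101 + 19 = 120
Selection 10: 120 + 19 = 139
Selection 11: 139 + 19 = 158
Selection 12: 158 + 19 = 177
Selection 13: 177 + 19 = 196
Selection 14: 196 + 19 = 215
Selection 15: 215 + 19 = 234
Selection 16: 234 + 19 = 253
Selection 17: 253 + 19 = 272
Selection 18: 272 + 19 = 291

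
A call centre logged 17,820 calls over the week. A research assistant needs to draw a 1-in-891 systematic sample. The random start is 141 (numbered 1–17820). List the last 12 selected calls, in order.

7269, 8160, 9051, 9942, 10833, 11724, 12615, 13506, 14397, 15288, 16179, 17070

9th selection = 141 + 8×891 = 7269
10th: 7269 + 891 = 8160
11th: 8160 + 891 = 9051
12th: 9051 + 891 = 9942
13th: 9942 + 891 = 10833
14th: 10833 + 891 = 11724
15th: 11724 + 891 = 12615
16th: 12615 + 891 = 13506
17th: 13506 + 891 = 14397
18th: 14397 + 891 = 15288
19th: 15288 + 891 = 16179
20th: 16179 + 891 = 17070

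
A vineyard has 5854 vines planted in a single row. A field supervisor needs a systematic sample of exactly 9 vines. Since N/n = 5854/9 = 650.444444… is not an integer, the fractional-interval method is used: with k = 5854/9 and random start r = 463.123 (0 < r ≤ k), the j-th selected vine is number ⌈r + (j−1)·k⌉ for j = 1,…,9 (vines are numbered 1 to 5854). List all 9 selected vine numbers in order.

j=1: r + 0k = 463.123 → ⌈·⌉ = 464
j=2: r + 1k = 1113.567444… → ⌈·⌉ = 1114
j=3: r + 2k = 1764.011888… → ⌈·⌉ = 1765
j=4: r + 3k = 2414.456333… → ⌈·⌉ = 2415
j=5: r + 4k = 3064.900777… → ⌈·⌉ = 3065
j=6: r + 5k = 3715.345222… → ⌈·⌉ = 3716
j=7: r + 6k = 4365.789666… → ⌈·⌉ = 4366
j=8: r + 7k = 5016.234111… → ⌈·⌉ = 5017
j=9: r + 8k = 5666.678555… → ⌈·⌉ = 5667

464, 1114, 1765, 2415, 3065, 3716, 4366, 5017, 5667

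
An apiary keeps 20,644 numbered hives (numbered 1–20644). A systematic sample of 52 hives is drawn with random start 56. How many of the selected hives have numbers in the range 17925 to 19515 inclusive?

4

k = 20644/52 = 397
First selection ≥ 17925: 56 + ⌈(17925−56)/397⌉·397 = 56 + 46×397 = 18318
Last selection ≤ 19515: 56 + ⌊(19515−56)/397⌋·397 = 56 + 49×397 = 19509
Count = 49 − 46 + 1 = 4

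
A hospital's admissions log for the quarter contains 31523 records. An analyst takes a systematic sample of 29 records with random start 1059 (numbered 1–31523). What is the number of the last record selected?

31495

k = 31523/29 = 1087
29th selection = r + (29−1)·k = 1059 + 28×1087 = 1059 + 30436 = 31495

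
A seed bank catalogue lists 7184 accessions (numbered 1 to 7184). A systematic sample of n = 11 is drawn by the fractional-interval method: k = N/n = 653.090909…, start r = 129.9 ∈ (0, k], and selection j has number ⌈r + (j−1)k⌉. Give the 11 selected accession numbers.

130, 783, 1437, 2090, 2743, 3396, 4049, 4702, 5355, 6008, 6661

j=1: r + 0k = 129.9 → ⌈·⌉ = 130
j=2: r + 1k = 782.990909… → ⌈·⌉ = 783
j=3: r + 2k = 1436.081818… → ⌈·⌉ = 1437
j=4: r + 3k = 2089.172727… → ⌈·⌉ = 2090
j=5: r + 4k = 2742.263636… → ⌈·⌉ = 2743
j=6: r + 5k = 3395.354545… → ⌈·⌉ = 3396
j=7: r + 6k = 4048.445454… → ⌈·⌉ = 4049
j=8: r + 7k = 4701.536363… → ⌈·⌉ = 4702
j=9: r + 8k = 5354.627272… → ⌈·⌉ = 5355
j=10: r + 9k = 6007.718181… → ⌈·⌉ = 6008
j=11: r + 10k = 6660.809090… → ⌈·⌉ = 6661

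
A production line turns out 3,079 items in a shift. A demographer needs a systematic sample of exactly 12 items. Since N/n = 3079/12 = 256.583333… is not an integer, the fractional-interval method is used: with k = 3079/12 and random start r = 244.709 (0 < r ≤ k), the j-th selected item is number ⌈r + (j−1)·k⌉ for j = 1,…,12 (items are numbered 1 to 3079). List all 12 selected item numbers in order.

245, 502, 758, 1015, 1272, 1528, 1785, 2041, 2298, 2554, 2811, 3068

j=1: r + 0k = 244.709 → ⌈·⌉ = 245
j=2: r + 1k = 501.292333… → ⌈·⌉ = 502
j=3: r + 2k = 757.875666… → ⌈·⌉ = 758
j=4: r + 3k = 1014.459 → ⌈·⌉ = 1015
j=5: r + 4k = 1271.042333… → ⌈·⌉ = 1272
j=6: r + 5k = 1527.625666… → ⌈·⌉ = 1528
j=7: r + 6k = 1784.209 → ⌈·⌉ = 1785
j=8: r + 7k = 2040.792333… → ⌈·⌉ = 2041
j=9: r + 8k = 2297.375666… → ⌈·⌉ = 2298
j=10: r + 9k = 2553.959 → ⌈·⌉ = 2554
j=11: r + 10k = 2810.542333… → ⌈·⌉ = 2811
j=12: r + 11k = 3067.125666… → ⌈·⌉ = 3068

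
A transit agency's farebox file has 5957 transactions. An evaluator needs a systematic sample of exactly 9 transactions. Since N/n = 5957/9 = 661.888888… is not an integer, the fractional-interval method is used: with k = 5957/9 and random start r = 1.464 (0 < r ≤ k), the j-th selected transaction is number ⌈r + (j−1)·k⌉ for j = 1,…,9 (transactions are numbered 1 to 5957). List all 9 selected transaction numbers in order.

2, 664, 1326, 1988, 2650, 3311, 3973, 4635, 5297

j=1: r + 0k = 1.464 → ⌈·⌉ = 2
j=2: r + 1k = 663.352888… → ⌈·⌉ = 664
j=3: r + 2k = 1325.241777… → ⌈·⌉ = 1326
j=4: r + 3k = 1987.130666… → ⌈·⌉ = 1988
j=5: r + 4k = 2649.019555… → ⌈·⌉ = 2650
j=6: r + 5k = 3310.908444… → ⌈·⌉ = 3311
j=7: r + 6k = 3972.797333… → ⌈·⌉ = 3973
j=8: r + 7k = 4634.686222… → ⌈·⌉ = 4635
j=9: r + 8k = 5296.575111… → ⌈·⌉ = 5297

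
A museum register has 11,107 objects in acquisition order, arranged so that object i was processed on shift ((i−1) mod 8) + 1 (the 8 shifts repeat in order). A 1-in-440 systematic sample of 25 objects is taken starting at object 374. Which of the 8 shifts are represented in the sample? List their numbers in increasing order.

6

Consecutive selections differ by k = 440, so their shift numbers differ by 440 mod 8 = 0.
gcd(440, 8) = 8, so the sample visits 8/8 = 1 distinct residues mod 8.
Start 374 is shift 6; the shifts hit are 6.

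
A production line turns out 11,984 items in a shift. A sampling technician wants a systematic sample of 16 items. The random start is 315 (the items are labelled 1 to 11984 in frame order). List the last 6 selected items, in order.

k = N/n = 11984/16 = 749
11th selection = 315 + 10×749 = 7805
12th: 7805 + 749 = 8554
13th: 8554 + 749 = 9303
14th: 9303 + 749 = 10052
15th: 10052 + 749 = 10801
16th: 10801 + 749 = 11550

7805, 8554, 9303, 10052, 10801, 11550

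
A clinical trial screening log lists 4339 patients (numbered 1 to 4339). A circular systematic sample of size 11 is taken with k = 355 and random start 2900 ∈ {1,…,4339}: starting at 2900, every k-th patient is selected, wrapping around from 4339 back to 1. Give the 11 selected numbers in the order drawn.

2900, 3255, 3610, 3965, 4320, 336, 691, 1046, 1401, 1756, 2111

Selection 1: 2900
Selection 2: 2900 + 355 = 3255
Selection 3: 3255 + 355 = 3610
Selection 4: 3610 + 355 = 3965
Selection 5: 3965 + 355 = 4320
Selection 6: 4320 + 355 = 4675 → 4675 − 4339 = 336
Selection 7: 336 + 355 = 691
Selection 8: 691 + 355 = 1046
Selection 9: 1046 + 355 = 1401
Selection 10: 1401 + 355 = 1756
Selection 11: 1756 + 355 = 2111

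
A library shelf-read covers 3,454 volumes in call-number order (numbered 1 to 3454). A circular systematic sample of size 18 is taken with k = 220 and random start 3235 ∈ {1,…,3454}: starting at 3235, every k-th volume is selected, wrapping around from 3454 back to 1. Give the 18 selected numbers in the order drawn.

Selection 1: 3235
Selection 2: 3235 + 220 = 3455 → 3455 − 3454 = 1
Selection 3: 1 + 220 = 221
Selection 4: 221 + 220 = 441
Selection 5: 441 + 220 = 661
Selection 6: 661 + 220 = 881
Selection 7: 881 + 220 = 1101
Selection 8: 1101 + 220 = 1321
Selection 9: 1321 + 220 = 1541
Selection 10: 1541 + 220 = 1761
Selection 11: 1761 + 220 = 1981
Selection 12: 1981 + 220 = 2201
Selection 13: 2201 + 220 = 2421
Selection 14: 2421 + 220 = 2641
Selection 15: 2641 + 220 = 2861
Selection 16: 2861 + 220 = 3081
Selection 17: 3081 + 220 = 3301
Selection 18: 3301 + 220 = 3521 → 3521 − 3454 = 67

3235, 1, 221, 441, 661, 881, 1101, 1321, 1541, 1761, 1981, 2201, 2421, 2641, 2861, 3081, 3301, 67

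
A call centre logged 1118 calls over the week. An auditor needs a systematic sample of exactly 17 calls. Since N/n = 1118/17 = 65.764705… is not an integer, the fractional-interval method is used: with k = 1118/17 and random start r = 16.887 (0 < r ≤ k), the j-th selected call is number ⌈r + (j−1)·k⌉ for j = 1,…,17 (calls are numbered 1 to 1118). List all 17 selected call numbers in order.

j=1: r + 0k = 16.887 → ⌈·⌉ = 17
j=2: r + 1k = 82.651705… → ⌈·⌉ = 83
j=3: r + 2k = 148.416411… → ⌈·⌉ = 149
j=4: r + 3k = 214.181117… → ⌈·⌉ = 215
j=5: r + 4k = 279.945823… → ⌈·⌉ = 280
j=6: r + 5k = 345.710529… → ⌈·⌉ = 346
j=7: r + 6k = 411.475235… → ⌈·⌉ = 412
j=8: r + 7k = 477.239941… → ⌈·⌉ = 478
j=9: r + 8k = 543.004647… → ⌈·⌉ = 544
j=10: r + 9k = 608.769352… → ⌈·⌉ = 609
j=11: r + 10k = 674.534058… → ⌈·⌉ = 675
j=12: r + 11k = 740.298764… → ⌈·⌉ = 741
j=13: r + 12k = 806.063470… → ⌈·⌉ = 807
j=14: r + 13k = 871.828176… → ⌈·⌉ = 872
j=15: r + 14k = 937.592882… → ⌈·⌉ = 938
j=16: r + 15k = 1003.357588… → ⌈·⌉ = 1004
j=17: r + 16k = 1069.122294… → ⌈·⌉ = 1070

17, 83, 149, 215, 280, 346, 412, 478, 544, 609, 675, 741, 807, 872, 938, 1004, 1070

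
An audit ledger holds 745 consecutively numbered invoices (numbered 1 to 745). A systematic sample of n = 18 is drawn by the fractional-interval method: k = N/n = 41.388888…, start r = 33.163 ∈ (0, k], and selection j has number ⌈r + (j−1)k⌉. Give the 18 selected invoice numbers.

34, 75, 116, 158, 199, 241, 282, 323, 365, 406, 448, 489, 530, 572, 613, 654, 696, 737

j=1: r + 0k = 33.163 → ⌈·⌉ = 34
j=2: r + 1k = 74.551888… → ⌈·⌉ = 75
j=3: r + 2k = 115.940777… → ⌈·⌉ = 116
j=4: r + 3k = 157.329666… → ⌈·⌉ = 158
j=5: r + 4k = 198.718555… → ⌈·⌉ = 199
j=6: r + 5k = 240.107444… → ⌈·⌉ = 241
j=7: r + 6k = 281.496333… → ⌈·⌉ = 282
j=8: r + 7k = 322.885222… → ⌈·⌉ = 323
j=9: r + 8k = 364.274111… → ⌈·⌉ = 365
j=10: r + 9k = 405.663 → ⌈·⌉ = 406
j=11: r + 10k = 447.051888… → ⌈·⌉ = 448
j=12: r + 11k = 488.440777… → ⌈·⌉ = 489
j=13: r + 12k = 529.829666… → ⌈·⌉ = 530
j=14: r + 13k = 571.218555… → ⌈·⌉ = 572
j=15: r + 14k = 612.607444… → ⌈·⌉ = 613
j=16: r + 15k = 653.996333… → ⌈·⌉ = 654
j=17: r + 16k = 695.385222… → ⌈·⌉ = 696
j=18: r + 17k = 736.774111… → ⌈·⌉ = 737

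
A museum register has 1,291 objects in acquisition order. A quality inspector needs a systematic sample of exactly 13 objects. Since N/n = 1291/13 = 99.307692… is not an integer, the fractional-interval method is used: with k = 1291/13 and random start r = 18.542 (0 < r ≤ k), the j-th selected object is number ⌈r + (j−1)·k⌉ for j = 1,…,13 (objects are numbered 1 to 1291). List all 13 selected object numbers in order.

j=1: r + 0k = 18.542 → ⌈·⌉ = 19
j=2: r + 1k = 117.849692… → ⌈·⌉ = 118
j=3: r + 2k = 217.157384… → ⌈·⌉ = 218
j=4: r + 3k = 316.465076… → ⌈·⌉ = 317
j=5: r + 4k = 415.772769… → ⌈·⌉ = 416
j=6: r + 5k = 515.080461… → ⌈·⌉ = 516
j=7: r + 6k = 614.388153… → ⌈·⌉ = 615
j=8: r + 7k = 713.695846… → ⌈·⌉ = 714
j=9: r + 8k = 813.003538… → ⌈·⌉ = 814
j=10: r + 9k = 912.311230… → ⌈·⌉ = 913
j=11: r + 10k = 1011.618923… → ⌈·⌉ = 1012
j=12: r + 11k = 1110.926615… → ⌈·⌉ = 1111
j=13: r + 12k = 1210.234307… → ⌈·⌉ = 1211

19, 118, 218, 317, 416, 516, 615, 714, 814, 913, 1012, 1111, 1211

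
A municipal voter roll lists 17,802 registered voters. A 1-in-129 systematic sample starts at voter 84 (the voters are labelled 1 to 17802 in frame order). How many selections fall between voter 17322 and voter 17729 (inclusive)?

3

k = 129
First selection ≥ 17322: 84 + ⌈(17322−84)/129⌉·129 = 84 + 134×129 = 17370
Last selection ≤ 17729: 84 + ⌊(17729−84)/129⌋·129 = 84 + 136×129 = 17628
Count = 136 − 134 + 1 = 3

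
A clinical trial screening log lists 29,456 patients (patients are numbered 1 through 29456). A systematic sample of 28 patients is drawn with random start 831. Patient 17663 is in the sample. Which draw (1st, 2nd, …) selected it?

17

k = 29456/28 = 1052
position = (17663 − 831)/1052 + 1 = 16832/1052 + 1 = 16 + 1 = 17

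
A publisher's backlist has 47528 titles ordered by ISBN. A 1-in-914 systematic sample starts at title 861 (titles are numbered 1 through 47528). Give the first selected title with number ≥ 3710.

k = 914
Steps past start: ⌈(3710 − 861)/914⌉ = ⌈2849/914⌉ = 4
Selected title: 861 + 4×914 = 4517

4517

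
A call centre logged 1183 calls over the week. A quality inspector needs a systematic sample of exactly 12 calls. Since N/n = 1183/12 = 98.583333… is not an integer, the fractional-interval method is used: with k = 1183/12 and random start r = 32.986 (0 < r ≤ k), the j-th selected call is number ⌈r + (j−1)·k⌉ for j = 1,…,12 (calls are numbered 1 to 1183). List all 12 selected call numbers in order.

33, 132, 231, 329, 428, 526, 625, 724, 822, 921, 1019, 1118

j=1: r + 0k = 32.986 → ⌈·⌉ = 33
j=2: r + 1k = 131.569333… → ⌈·⌉ = 132
j=3: r + 2k = 230.152666… → ⌈·⌉ = 231
j=4: r + 3k = 328.736 → ⌈·⌉ = 329
j=5: r + 4k = 427.319333… → ⌈·⌉ = 428
j=6: r + 5k = 525.902666… → ⌈·⌉ = 526
j=7: r + 6k = 624.486 → ⌈·⌉ = 625
j=8: r + 7k = 723.069333… → ⌈·⌉ = 724
j=9: r + 8k = 821.652666… → ⌈·⌉ = 822
j=10: r + 9k = 920.236 → ⌈·⌉ = 921
j=11: r + 10k = 1018.819333… → ⌈·⌉ = 1019
j=12: r + 11k = 1117.402666… → ⌈·⌉ = 1118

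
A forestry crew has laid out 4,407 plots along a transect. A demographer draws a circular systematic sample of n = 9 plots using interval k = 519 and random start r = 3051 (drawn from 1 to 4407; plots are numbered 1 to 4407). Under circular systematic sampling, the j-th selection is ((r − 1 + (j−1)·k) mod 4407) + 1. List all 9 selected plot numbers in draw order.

3051, 3570, 4089, 201, 720, 1239, 1758, 2277, 2796

Selection 1: 3051
Selection 2: 3051 + 519 = 3570
Selection 3: 3570 + 519 = 4089
Selection 4: 4089 + 519 = 4608 → 4608 − 4407 = 201
Selection 5: 201 + 519 = 720
Selection 6: 720 + 519 = 1239
Selection 7: 1239 + 519 = 1758
Selection 8: 1758 + 519 = 2277
Selection 9: 2277 + 519 = 2796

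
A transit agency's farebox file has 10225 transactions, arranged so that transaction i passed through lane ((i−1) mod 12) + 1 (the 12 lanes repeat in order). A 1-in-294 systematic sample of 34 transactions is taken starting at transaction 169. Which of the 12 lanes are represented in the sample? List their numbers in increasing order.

1, 7

Consecutive selections differ by k = 294, so their lane numbers differ by 294 mod 12 = 6.
gcd(294, 12) = 6, so the sample visits 12/6 = 2 distinct residues mod 12.
Start 169 is lane 1; the lanes hit are 1, 7.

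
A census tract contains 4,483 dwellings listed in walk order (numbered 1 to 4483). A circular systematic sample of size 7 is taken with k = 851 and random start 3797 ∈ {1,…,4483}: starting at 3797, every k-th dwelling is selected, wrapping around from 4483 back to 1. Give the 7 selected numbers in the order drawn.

3797, 165, 1016, 1867, 2718, 3569, 4420

Selection 1: 3797
Selection 2: 3797 + 851 = 4648 → 4648 − 4483 = 165
Selection 3: 165 + 851 = 1016
Selection 4: 1016 + 851 = 1867
Selection 5: 1867 + 851 = 2718
Selection 6: 2718 + 851 = 3569
Selection 7: 3569 + 851 = 4420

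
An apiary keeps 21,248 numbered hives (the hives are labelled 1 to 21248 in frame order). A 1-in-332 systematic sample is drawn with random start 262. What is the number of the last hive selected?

k = 332
64th selection = r + (64−1)·k = 262 + 63×332 = 262 + 20916 = 21178

21178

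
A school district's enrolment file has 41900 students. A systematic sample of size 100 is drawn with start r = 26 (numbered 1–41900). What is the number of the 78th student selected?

32289

k = 41900/100 = 419
78th selection = r + (78−1)·k = 26 + 77×419 = 26 + 32263 = 32289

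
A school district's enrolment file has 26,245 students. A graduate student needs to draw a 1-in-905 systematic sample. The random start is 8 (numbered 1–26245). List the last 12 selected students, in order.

18th selection = 8 + 17×905 = 15393
19th: 15393 + 905 = 16298
20th: 16298 + 905 = 17203
21st: 17203 + 905 = 18108
22nd: 18108 + 905 = 19013
23rd: 19013 + 905 = 19918
24th: 19918 + 905 = 20823
25th: 20823 + 905 = 21728
26th: 21728 + 905 = 22633
27th: 22633 + 905 = 23538
28th: 23538 + 905 = 24443
29th: 24443 + 905 = 25348

15393, 16298, 17203, 18108, 19013, 19918, 20823, 21728, 22633, 23538, 24443, 25348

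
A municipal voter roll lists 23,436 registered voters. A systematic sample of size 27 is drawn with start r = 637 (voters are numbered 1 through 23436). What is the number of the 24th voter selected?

k = 23436/27 = 868
24th selection = r + (24−1)·k = 637 + 23×868 = 637 + 19964 = 20601

20601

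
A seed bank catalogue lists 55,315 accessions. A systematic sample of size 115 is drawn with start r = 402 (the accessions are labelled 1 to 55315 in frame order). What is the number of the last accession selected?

k = 55315/115 = 481
115th selection = r + (115−1)·k = 402 + 114×481 = 402 + 54834 = 55236

55236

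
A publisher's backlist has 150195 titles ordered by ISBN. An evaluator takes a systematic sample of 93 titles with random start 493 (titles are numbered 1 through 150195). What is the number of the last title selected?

k = 150195/93 = 1615
93rd selection = r + (93−1)·k = 493 + 92×1615 = 493 + 148580 = 149073

149073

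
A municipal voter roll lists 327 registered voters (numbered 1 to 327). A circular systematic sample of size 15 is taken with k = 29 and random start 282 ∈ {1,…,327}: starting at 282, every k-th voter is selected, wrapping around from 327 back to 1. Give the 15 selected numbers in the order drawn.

282, 311, 13, 42, 71, 100, 129, 158, 187, 216, 245, 274, 303, 5, 34

Selection 1: 282
Selection 2: 282 + 29 = 311
Selection 3: 311 + 29 = 340 → 340 − 327 = 13
Selection 4: 13 + 29 = 42
Selection 5: 42 + 29 = 71
Selection 6: 71 + 29 = 100
Selection 7: 100 + 29 = 129
Selection 8: 129 + 29 = 158
Selection 9: 158 + 29 = 187
Selection 10: 187 + 29 = 216
Selection 11: 216 + 29 = 245
Selection 12: 245 + 29 = 274
Selection 13: 274 + 29 = 303
Selection 14: 303 + 29 = 332 → 332 − 327 = 5
Selection 15: 5 + 29 = 34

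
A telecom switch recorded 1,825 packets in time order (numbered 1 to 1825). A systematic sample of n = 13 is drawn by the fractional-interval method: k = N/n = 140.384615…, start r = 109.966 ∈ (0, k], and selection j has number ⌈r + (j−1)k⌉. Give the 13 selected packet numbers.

j=1: r + 0k = 109.966 → ⌈·⌉ = 110
j=2: r + 1k = 250.350615… → ⌈·⌉ = 251
j=3: r + 2k = 390.735230… → ⌈·⌉ = 391
j=4: r + 3k = 531.119846… → ⌈·⌉ = 532
j=5: r + 4k = 671.504461… → ⌈·⌉ = 672
j=6: r + 5k = 811.889076… → ⌈·⌉ = 812
j=7: r + 6k = 952.273692… → ⌈·⌉ = 953
j=8: r + 7k = 1092.658307… → ⌈·⌉ = 1093
j=9: r + 8k = 1233.042923… → ⌈·⌉ = 1234
j=10: r + 9k = 1373.427538… → ⌈·⌉ = 1374
j=11: r + 10k = 1513.812153… → ⌈·⌉ = 1514
j=12: r + 11k = 1654.196769… → ⌈·⌉ = 1655
j=13: r + 12k = 1794.581384… → ⌈·⌉ = 1795

110, 251, 391, 532, 672, 812, 953, 1093, 1234, 1374, 1514, 1655, 1795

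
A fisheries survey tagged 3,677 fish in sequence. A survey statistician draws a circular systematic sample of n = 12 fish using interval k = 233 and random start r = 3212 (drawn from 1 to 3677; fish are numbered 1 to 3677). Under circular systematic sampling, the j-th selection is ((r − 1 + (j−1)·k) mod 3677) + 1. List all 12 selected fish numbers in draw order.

Selection 1: 3212
Selection 2: 3212 + 233 = 3445
Selection 3: 3445 + 233 = 3678 → 3678 − 3677 = 1
Selection 4: 1 + 233 = 234
Selection 5: 234 + 233 = 467
Selection 6: 467 + 233 = 700
Selection 7: 700 + 233 = 933
Selection 8: 933 + 233 = 1166
Selection 9: 1166 + 233 = 1399
Selection 10: 1399 + 233 = 1632
Selection 11: 1632 + 233 = 1865
Selection 12: 1865 + 233 = 2098

3212, 3445, 1, 234, 467, 700, 933, 1166, 1399, 1632, 1865, 2098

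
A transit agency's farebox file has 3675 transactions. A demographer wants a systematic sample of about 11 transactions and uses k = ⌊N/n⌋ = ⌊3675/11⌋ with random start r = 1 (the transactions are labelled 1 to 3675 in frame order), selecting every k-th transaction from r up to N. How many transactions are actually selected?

k = ⌊3675/11⌋ = 334
Achieved size = ⌊(3675 − 1)/334⌋ + 1 = ⌊3674/334⌋ + 1 = 11 + 1 = 12
(last selection: 1 + 11×334 = 3675 ≤ 3675; next would be 4009 > 3675)

12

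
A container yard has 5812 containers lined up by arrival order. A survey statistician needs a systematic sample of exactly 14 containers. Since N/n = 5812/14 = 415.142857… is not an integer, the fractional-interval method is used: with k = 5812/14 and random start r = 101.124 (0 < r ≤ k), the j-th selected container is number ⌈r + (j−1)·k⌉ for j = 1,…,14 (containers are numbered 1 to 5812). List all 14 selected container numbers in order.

j=1: r + 0k = 101.124 → ⌈·⌉ = 102
j=2: r + 1k = 516.266857… → ⌈·⌉ = 517
j=3: r + 2k = 931.409714… → ⌈·⌉ = 932
j=4: r + 3k = 1346.552571… → ⌈·⌉ = 1347
j=5: r + 4k = 1761.695428… → ⌈·⌉ = 1762
j=6: r + 5k = 2176.838285… → ⌈·⌉ = 2177
j=7: r + 6k = 2591.981142… → ⌈·⌉ = 2592
j=8: r + 7k = 3007.124 → ⌈·⌉ = 3008
j=9: r + 8k = 3422.266857… → ⌈·⌉ = 3423
j=10: r + 9k = 3837.409714… → ⌈·⌉ = 3838
j=11: r + 10k = 4252.552571… → ⌈·⌉ = 4253
j=12: r + 11k = 4667.695428… → ⌈·⌉ = 4668
j=13: r + 12k = 5082.838285… → ⌈·⌉ = 5083
j=14: r + 13k = 5497.981142… → ⌈·⌉ = 5498

102, 517, 932, 1347, 1762, 2177, 2592, 3008, 3423, 3838, 4253, 4668, 5083, 5498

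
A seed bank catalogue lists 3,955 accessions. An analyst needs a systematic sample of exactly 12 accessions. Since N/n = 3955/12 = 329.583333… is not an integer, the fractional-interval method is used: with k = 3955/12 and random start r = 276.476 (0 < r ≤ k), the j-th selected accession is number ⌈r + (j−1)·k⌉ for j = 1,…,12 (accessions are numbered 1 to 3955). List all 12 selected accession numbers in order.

277, 607, 936, 1266, 1595, 1925, 2254, 2584, 2914, 3243, 3573, 3902

j=1: r + 0k = 276.476 → ⌈·⌉ = 277
j=2: r + 1k = 606.059333… → ⌈·⌉ = 607
j=3: r + 2k = 935.642666… → ⌈·⌉ = 936
j=4: r + 3k = 1265.226 → ⌈·⌉ = 1266
j=5: r + 4k = 1594.809333… → ⌈·⌉ = 1595
j=6: r + 5k = 1924.392666… → ⌈·⌉ = 1925
j=7: r + 6k = 2253.976 → ⌈·⌉ = 2254
j=8: r + 7k = 2583.559333… → ⌈·⌉ = 2584
j=9: r + 8k = 2913.142666… → ⌈·⌉ = 2914
j=10: r + 9k = 3242.726 → ⌈·⌉ = 3243
j=11: r + 10k = 3572.309333… → ⌈·⌉ = 3573
j=12: r + 11k = 3901.892666… → ⌈·⌉ = 3902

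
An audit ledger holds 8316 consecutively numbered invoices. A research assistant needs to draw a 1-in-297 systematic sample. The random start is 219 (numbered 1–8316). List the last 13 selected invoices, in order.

16th selection = 219 + 15×297 = 4674
17th: 4674 + 297 = 4971
18th: 4971 + 297 = 5268
19th: 5268 + 297 = 5565
20th: 5565 + 297 = 5862
21st: 5862 + 297 = 6159
22nd: 6159 + 297 = 6456
23rd: 6456 + 297 = 6753
24th: 6753 + 297 = 7050
25th: 7050 + 297 = 7347
26th: 7347 + 297 = 7644
27th: 7644 + 297 = 7941
28th: 7941 + 297 = 8238

4674, 4971, 5268, 5565, 5862, 6159, 6456, 6753, 7050, 7347, 7644, 7941, 8238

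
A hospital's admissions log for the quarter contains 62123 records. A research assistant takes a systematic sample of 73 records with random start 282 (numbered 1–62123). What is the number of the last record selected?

61554

k = 62123/73 = 851
73rd selection = r + (73−1)·k = 282 + 72×851 = 282 + 61272 = 61554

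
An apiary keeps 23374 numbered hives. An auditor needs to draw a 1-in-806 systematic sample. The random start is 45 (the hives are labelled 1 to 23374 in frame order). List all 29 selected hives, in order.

hive 1: 45
hive 2: 45 + 806 = 851
hive 3: 851 + 806 = 1657
hive 4: 1657 + 806 = 2463
hive 5: 2463 + 806 = 3269
hive 6: 3269 + 806 = 4075
hive 7: 4075 + 806 = 4881
hive 8: 4881 + 806 = 5687
hive 9: 5687 + 806 = 6493
hive 10: 6493 + 806 = 7299
hive 11: 7299 + 806 = 8105
hive 12: 8105 + 806 = 8911
hive 13: 8911 + 806 = 9717
hive 14: 9717 + 806 = 10523
hive 15: 10523 + 806 = 11329
hive 16: 11329 + 806 = 12135
hive 17: 12135 + 806 = 12941
hive 18: 12941 + 806 = 13747
hive 19: 13747 + 806 = 14553
hive 20: 14553 + 806 = 15359
hive 21: 15359 + 806 = 16165
hive 22: 16165 + 806 = 16971
hive 23: 16971 + 806 = 17777
hive 24: 17777 + 806 = 18583
hive 25: 18583 + 806 = 19389
hive 26: 19389 + 806 = 20195
hive 27: 20195 + 806 = 21001
hive 28: 21001 + 806 = 21807
hive 29: 21807 + 806 = 22613

45, 851, 1657, 2463, 3269, 4075, 4881, 5687, 6493, 7299, 8105, 8911, 9717, 10523, 11329, 12135, 12941, 13747, 14553, 15359, 16165, 16971, 17777, 18583, 19389, 20195, 21001, 21807, 22613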